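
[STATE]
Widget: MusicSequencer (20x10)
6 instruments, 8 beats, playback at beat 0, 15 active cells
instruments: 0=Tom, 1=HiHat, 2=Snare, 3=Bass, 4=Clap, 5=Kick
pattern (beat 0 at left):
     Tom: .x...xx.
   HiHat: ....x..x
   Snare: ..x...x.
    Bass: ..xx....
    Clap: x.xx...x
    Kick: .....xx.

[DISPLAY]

      ▼1234567      
   Tom·█···██·      
 HiHat····█··█      
 Snare··█···█·      
  Bass··██····      
  Clap█·██···█      
  Kick·····██·      
                    
                    
                    


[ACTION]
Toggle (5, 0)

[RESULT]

      ▼1234567      
   Tom·█···██·      
 HiHat····█··█      
 Snare··█···█·      
  Bass··██····      
  Clap█·██···█      
  Kick█····██·      
                    
                    
                    


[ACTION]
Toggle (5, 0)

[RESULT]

      ▼1234567      
   Tom·█···██·      
 HiHat····█··█      
 Snare··█···█·      
  Bass··██····      
  Clap█·██···█      
  Kick·····██·      
                    
                    
                    


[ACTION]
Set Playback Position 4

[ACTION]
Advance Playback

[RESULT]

      01234▼67      
   Tom·█···██·      
 HiHat····█··█      
 Snare··█···█·      
  Bass··██····      
  Clap█·██···█      
  Kick·····██·      
                    
                    
                    


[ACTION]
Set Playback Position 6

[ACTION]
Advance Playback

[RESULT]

      0123456▼      
   Tom·█···██·      
 HiHat····█··█      
 Snare··█···█·      
  Bass··██····      
  Clap█·██···█      
  Kick·····██·      
                    
                    
                    


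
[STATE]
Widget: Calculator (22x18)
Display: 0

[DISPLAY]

                     0
┌───┬───┬───┬───┐     
│ 7 │ 8 │ 9 │ ÷ │     
├───┼───┼───┼───┤     
│ 4 │ 5 │ 6 │ × │     
├───┼───┼───┼───┤     
│ 1 │ 2 │ 3 │ - │     
├───┼───┼───┼───┤     
│ 0 │ . │ = │ + │     
├───┼───┼───┼───┤     
│ C │ MC│ MR│ M+│     
└───┴───┴───┴───┘     
                      
                      
                      
                      
                      
                      


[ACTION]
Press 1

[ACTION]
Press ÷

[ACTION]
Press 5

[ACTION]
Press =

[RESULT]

                   0.2
┌───┬───┬───┬───┐     
│ 7 │ 8 │ 9 │ ÷ │     
├───┼───┼───┼───┤     
│ 4 │ 5 │ 6 │ × │     
├───┼───┼───┼───┤     
│ 1 │ 2 │ 3 │ - │     
├───┼───┼───┼───┤     
│ 0 │ . │ = │ + │     
├───┼───┼───┼───┤     
│ C │ MC│ MR│ M+│     
└───┴───┴───┴───┘     
                      
                      
                      
                      
                      
                      


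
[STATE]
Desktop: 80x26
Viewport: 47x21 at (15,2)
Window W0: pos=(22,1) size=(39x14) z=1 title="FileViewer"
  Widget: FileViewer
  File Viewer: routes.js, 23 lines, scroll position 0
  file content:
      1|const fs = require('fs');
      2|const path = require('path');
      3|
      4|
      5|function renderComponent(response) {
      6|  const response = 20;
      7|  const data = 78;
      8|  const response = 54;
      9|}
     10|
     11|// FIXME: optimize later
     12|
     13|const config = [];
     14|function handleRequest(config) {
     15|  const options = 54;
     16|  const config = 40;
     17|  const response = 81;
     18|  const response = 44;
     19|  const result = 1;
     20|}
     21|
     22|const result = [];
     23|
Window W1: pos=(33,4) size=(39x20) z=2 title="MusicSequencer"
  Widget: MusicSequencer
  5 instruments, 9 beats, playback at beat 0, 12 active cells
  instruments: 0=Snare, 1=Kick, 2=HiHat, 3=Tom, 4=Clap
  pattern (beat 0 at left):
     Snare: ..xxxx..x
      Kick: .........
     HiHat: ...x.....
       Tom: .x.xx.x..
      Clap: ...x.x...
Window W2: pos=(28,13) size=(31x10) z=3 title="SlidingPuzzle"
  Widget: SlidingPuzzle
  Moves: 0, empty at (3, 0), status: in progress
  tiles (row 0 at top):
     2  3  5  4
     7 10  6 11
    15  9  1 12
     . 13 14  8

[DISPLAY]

       ┃ FileViewer                          ┃ 
       ┠─────────────────────────────────────┨ 
       ┃const fs =┏━━━━━━━━━━━━━━━━━━━━━━━━━━━━
       ┃const path┃ MusicSequencer             
       ┃          ┠────────────────────────────
       ┃          ┃      ▼12345678             
       ┃function r┃ Snare··████··█             
       ┃  const re┃  Kick·········             
       ┃  const da┃ HiHat···█·····             
       ┃  const re┃   Tom·█·██·█··             
       ┃}         ┃  Clap···█·█···             
       ┃     ┏━━━━━━━━━━━━━━━━━━━━━━━━━━━━━┓   
       ┗━━━━━┃ SlidingPuzzle               ┃   
             ┠─────────────────────────────┨   
             ┃┌────┬────┬────┬────┐        ┃   
             ┃│  2 │  3 │  5 │  4 │        ┃   
             ┃├────┼────┼────┼────┤        ┃   
             ┃│  7 │ 10 │  6 │ 11 │        ┃   
             ┃├────┼────┼────┼────┤        ┃   
             ┃│ 15 │  9 │  1 │ 12 │        ┃   
             ┗━━━━━━━━━━━━━━━━━━━━━━━━━━━━━┛   


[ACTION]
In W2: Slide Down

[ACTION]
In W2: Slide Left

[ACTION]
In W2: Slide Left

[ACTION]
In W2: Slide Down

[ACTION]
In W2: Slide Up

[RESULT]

       ┃ FileViewer                          ┃ 
       ┠─────────────────────────────────────┨ 
       ┃const fs =┏━━━━━━━━━━━━━━━━━━━━━━━━━━━━
       ┃const path┃ MusicSequencer             
       ┃          ┠────────────────────────────
       ┃          ┃      ▼12345678             
       ┃function r┃ Snare··████··█             
       ┃  const re┃  Kick·········             
       ┃  const da┃ HiHat···█·····             
       ┃  const re┃   Tom·█·██·█··             
       ┃}         ┃  Clap···█·█···             
       ┃     ┏━━━━━━━━━━━━━━━━━━━━━━━━━━━━━┓   
       ┗━━━━━┃ SlidingPuzzle               ┃   
             ┠─────────────────────────────┨   
             ┃┌────┬────┬────┬────┐        ┃   
             ┃│  2 │  3 │  5 │  4 │        ┃   
             ┃├────┼────┼────┼────┤        ┃   
             ┃│  7 │ 10 │  6 │ 11 │        ┃   
             ┃├────┼────┼────┼────┤        ┃   
             ┃│  9 │  1 │    │ 12 │        ┃   
             ┗━━━━━━━━━━━━━━━━━━━━━━━━━━━━━┛   


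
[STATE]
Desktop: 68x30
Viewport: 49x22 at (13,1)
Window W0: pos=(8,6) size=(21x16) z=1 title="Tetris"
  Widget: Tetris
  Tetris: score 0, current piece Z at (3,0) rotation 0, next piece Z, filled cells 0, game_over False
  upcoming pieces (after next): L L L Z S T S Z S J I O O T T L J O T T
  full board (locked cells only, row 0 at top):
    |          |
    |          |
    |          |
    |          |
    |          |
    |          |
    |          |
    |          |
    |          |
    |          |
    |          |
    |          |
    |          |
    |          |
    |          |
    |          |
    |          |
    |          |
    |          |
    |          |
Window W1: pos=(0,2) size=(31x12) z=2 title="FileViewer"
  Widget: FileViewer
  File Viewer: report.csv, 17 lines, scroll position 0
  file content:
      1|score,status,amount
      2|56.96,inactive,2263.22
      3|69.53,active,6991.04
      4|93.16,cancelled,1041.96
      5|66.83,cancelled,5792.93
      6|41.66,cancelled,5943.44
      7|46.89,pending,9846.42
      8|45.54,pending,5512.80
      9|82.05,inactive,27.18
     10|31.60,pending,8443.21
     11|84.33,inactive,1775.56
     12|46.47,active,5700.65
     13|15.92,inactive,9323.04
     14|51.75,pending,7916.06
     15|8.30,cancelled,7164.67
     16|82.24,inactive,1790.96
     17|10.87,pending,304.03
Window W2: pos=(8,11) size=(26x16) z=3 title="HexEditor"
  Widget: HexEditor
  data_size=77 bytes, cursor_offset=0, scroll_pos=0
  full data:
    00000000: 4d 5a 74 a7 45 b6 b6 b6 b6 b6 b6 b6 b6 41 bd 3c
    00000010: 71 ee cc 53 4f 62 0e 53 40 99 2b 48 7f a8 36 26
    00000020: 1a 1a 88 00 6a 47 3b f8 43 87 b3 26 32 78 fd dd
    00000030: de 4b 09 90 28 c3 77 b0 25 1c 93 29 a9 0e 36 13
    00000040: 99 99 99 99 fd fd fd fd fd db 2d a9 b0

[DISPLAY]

                                                 
━━━━━━━━━━━━━━━━━┓                               
                 ┃                               
─────────────────┨                               
,amount         ▲┃                               
ve,2263.22      █┃                               
,6991.04        ░┃                               
led,1041.96     ░┃                               
led,5792.93     ░┃                               
led,5943.44     ░┃                               
━━━━━━━━━━━━━━━━━━━━┓                            
Editor              ┃                            
────────────────────┨                            
0000  4D 5a 74 a7 45┃                            
0010  71 ee cc 53 4f┃                            
0020  1a 1a 88 00 6a┃                            
0030  de 4b 09 90 28┃                            
0040  99 99 99 99 fd┃                            
                    ┃                            
                    ┃                            
                    ┃                            
                    ┃                            


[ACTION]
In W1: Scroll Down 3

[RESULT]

                                                 
━━━━━━━━━━━━━━━━━┓                               
                 ┃                               
─────────────────┨                               
led,1041.96     ▲┃                               
led,5792.93     ░┃                               
led,5943.44     ░┃                               
g,9846.42       █┃                               
g,5512.80       ░┃                               
ve,27.18        ░┃                               
━━━━━━━━━━━━━━━━━━━━┓                            
Editor              ┃                            
────────────────────┨                            
0000  4D 5a 74 a7 45┃                            
0010  71 ee cc 53 4f┃                            
0020  1a 1a 88 00 6a┃                            
0030  de 4b 09 90 28┃                            
0040  99 99 99 99 fd┃                            
                    ┃                            
                    ┃                            
                    ┃                            
                    ┃                            


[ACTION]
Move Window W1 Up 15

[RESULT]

                 ┃                               
─────────────────┨                               
led,1041.96     ▲┃                               
led,5792.93     ░┃                               
led,5943.44     ░┃                               
g,9846.42       █┃                               
g,5512.80       ░┃                               
ve,27.18        ░┃                               
g,8443.21       ░┃                               
ve,1775.56      ▼┃                               
━━━━━━━━━━━━━━━━━━━━┓                            
Editor              ┃                            
────────────────────┨                            
0000  4D 5a 74 a7 45┃                            
0010  71 ee cc 53 4f┃                            
0020  1a 1a 88 00 6a┃                            
0030  de 4b 09 90 28┃                            
0040  99 99 99 99 fd┃                            
                    ┃                            
                    ┃                            
                    ┃                            
                    ┃                            


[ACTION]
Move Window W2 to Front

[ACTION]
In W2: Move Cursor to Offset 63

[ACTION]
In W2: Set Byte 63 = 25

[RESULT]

                 ┃                               
─────────────────┨                               
led,1041.96     ▲┃                               
led,5792.93     ░┃                               
led,5943.44     ░┃                               
g,9846.42       █┃                               
g,5512.80       ░┃                               
ve,27.18        ░┃                               
g,8443.21       ░┃                               
ve,1775.56      ▼┃                               
━━━━━━━━━━━━━━━━━━━━┓                            
Editor              ┃                            
────────────────────┨                            
0000  4d 5a 74 a7 45┃                            
0010  71 ee cc 53 4f┃                            
0020  1a 1a 88 00 6a┃                            
0030  de 4b 09 90 28┃                            
0040  99 99 99 99 fd┃                            
                    ┃                            
                    ┃                            
                    ┃                            
                    ┃                            


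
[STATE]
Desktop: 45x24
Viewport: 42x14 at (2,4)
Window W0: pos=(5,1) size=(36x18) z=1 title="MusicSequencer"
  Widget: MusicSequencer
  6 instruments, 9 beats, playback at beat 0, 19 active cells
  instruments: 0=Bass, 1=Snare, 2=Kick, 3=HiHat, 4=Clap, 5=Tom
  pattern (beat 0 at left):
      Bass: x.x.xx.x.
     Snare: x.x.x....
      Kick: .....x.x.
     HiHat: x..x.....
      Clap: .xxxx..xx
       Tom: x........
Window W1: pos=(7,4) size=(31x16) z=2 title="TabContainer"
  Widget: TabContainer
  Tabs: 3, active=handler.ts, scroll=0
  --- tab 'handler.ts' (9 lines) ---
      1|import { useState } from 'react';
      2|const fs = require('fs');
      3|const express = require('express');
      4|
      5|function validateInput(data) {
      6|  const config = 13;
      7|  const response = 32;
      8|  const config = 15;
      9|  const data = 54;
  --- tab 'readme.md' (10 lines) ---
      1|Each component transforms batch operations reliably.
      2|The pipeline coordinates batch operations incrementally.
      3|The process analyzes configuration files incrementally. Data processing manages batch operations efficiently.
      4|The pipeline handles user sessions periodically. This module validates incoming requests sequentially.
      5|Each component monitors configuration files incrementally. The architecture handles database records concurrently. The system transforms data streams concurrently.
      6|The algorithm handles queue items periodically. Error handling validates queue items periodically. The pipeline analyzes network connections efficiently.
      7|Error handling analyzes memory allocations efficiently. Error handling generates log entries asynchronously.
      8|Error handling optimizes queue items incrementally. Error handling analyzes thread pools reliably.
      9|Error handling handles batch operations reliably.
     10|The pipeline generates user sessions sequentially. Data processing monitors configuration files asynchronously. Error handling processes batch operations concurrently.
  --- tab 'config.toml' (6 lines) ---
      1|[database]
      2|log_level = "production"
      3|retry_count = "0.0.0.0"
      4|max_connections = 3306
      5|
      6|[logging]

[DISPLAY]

   ┃ ┏━━━━━━━━━━━━━━━━━━━━━━━━━━━━━┓  ┃   
   ┃ ┃ TabContainer                ┃  ┃   
   ┃ ┠─────────────────────────────┨  ┃   
   ┃ ┃[handler.ts]│ readme.md │ con┃  ┃   
   ┃ ┃─────────────────────────────┃  ┃   
   ┃ ┃import { useState } from 'rea┃  ┃   
   ┃ ┃const fs = require('fs');    ┃  ┃   
   ┃ ┃const express = require('expr┃  ┃   
   ┃ ┃                             ┃  ┃   
   ┃ ┃function validateInput(data) ┃  ┃   
   ┃ ┃  const config = 13;         ┃  ┃   
   ┃ ┃  const response = 32;       ┃  ┃   
   ┃ ┃  const config = 15;         ┃  ┃   
   ┃ ┃  const data = 54;           ┃  ┃   


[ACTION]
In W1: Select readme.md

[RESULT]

   ┃ ┏━━━━━━━━━━━━━━━━━━━━━━━━━━━━━┓  ┃   
   ┃ ┃ TabContainer                ┃  ┃   
   ┃ ┠─────────────────────────────┨  ┃   
   ┃ ┃ handler.ts │[readme.md]│ con┃  ┃   
   ┃ ┃─────────────────────────────┃  ┃   
   ┃ ┃Each component transforms bat┃  ┃   
   ┃ ┃The pipeline coordinates batc┃  ┃   
   ┃ ┃The process analyzes configur┃  ┃   
   ┃ ┃The pipeline handles user ses┃  ┃   
   ┃ ┃Each component monitors confi┃  ┃   
   ┃ ┃The algorithm handles queue i┃  ┃   
   ┃ ┃Error handling analyzes memor┃  ┃   
   ┃ ┃Error handling optimizes queu┃  ┃   
   ┃ ┃Error handling handles batch ┃  ┃   


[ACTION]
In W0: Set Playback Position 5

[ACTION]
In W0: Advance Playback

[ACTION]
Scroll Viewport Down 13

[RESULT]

   ┃ ┃The pipeline coordinates batc┃  ┃   
   ┃ ┃The process analyzes configur┃  ┃   
   ┃ ┃The pipeline handles user ses┃  ┃   
   ┃ ┃Each component monitors confi┃  ┃   
   ┃ ┃The algorithm handles queue i┃  ┃   
   ┃ ┃Error handling analyzes memor┃  ┃   
   ┃ ┃Error handling optimizes queu┃  ┃   
   ┃ ┃Error handling handles batch ┃  ┃   
   ┗━┃The pipeline generates user s┃━━┛   
     ┗━━━━━━━━━━━━━━━━━━━━━━━━━━━━━┛      
                                          
                                          
                                          
                                          


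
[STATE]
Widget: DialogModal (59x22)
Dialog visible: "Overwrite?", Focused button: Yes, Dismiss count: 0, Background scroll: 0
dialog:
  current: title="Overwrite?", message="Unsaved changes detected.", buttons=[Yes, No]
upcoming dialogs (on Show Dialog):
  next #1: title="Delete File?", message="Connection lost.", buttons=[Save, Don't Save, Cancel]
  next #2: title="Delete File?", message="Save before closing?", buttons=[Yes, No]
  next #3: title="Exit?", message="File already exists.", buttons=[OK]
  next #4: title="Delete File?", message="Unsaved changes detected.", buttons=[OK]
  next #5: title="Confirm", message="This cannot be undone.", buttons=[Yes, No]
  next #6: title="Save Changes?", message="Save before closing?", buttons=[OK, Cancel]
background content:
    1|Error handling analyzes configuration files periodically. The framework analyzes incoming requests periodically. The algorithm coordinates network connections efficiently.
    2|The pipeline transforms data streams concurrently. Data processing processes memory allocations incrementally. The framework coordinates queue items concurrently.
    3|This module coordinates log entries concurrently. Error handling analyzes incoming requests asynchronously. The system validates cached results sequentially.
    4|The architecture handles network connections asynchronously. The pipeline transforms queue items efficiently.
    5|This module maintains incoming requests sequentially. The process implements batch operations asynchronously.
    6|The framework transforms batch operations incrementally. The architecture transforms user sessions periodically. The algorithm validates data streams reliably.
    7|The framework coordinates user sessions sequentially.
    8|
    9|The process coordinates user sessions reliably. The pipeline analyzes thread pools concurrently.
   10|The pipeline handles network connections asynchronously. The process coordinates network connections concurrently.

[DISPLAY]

Error handling analyzes configuration files periodically. T
The pipeline transforms data streams concurrently. Data pro
This module coordinates log entries concurrently. Error han
The architecture handles network connections asynchronously
This module maintains incoming requests sequentially. The p
The framework transforms batch operations incrementally. Th
The framework coordinates user sessions sequentially.      
                                                           
The process coo┌───────────────────────────┐ly. The pipelin
The pipeline ha│         Overwrite?        │nchronously. Th
               │ Unsaved changes detected. │               
               │         [Yes]  No         │               
               └───────────────────────────┘               
                                                           
                                                           
                                                           
                                                           
                                                           
                                                           
                                                           
                                                           
                                                           


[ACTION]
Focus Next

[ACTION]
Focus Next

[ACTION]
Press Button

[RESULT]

Error handling analyzes configuration files periodically. T
The pipeline transforms data streams concurrently. Data pro
This module coordinates log entries concurrently. Error han
The architecture handles network connections asynchronously
This module maintains incoming requests sequentially. The p
The framework transforms batch operations incrementally. Th
The framework coordinates user sessions sequentially.      
                                                           
The process coordinates user sessions reliably. The pipelin
The pipeline handles network connections asynchronously. Th
                                                           
                                                           
                                                           
                                                           
                                                           
                                                           
                                                           
                                                           
                                                           
                                                           
                                                           
                                                           


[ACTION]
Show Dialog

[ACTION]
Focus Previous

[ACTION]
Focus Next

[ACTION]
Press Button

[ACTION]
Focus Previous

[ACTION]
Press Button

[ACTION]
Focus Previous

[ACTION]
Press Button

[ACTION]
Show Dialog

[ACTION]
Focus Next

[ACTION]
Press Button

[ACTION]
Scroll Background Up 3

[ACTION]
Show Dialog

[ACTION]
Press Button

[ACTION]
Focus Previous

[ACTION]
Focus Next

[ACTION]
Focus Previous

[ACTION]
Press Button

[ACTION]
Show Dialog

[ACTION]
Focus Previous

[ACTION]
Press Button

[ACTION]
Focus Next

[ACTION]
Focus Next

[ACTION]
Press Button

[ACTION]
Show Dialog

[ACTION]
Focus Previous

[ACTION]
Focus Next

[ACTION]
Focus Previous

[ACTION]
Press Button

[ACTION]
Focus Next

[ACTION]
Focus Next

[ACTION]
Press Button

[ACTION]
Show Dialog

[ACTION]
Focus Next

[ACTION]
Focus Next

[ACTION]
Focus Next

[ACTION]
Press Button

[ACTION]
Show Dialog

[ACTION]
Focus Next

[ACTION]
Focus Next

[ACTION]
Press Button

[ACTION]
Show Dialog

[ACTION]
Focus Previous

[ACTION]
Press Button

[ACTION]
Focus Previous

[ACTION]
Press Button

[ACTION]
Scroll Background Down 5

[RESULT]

The framework transforms batch operations incrementally. Th
The framework coordinates user sessions sequentially.      
                                                           
The process coordinates user sessions reliably. The pipelin
The pipeline handles network connections asynchronously. Th
                                                           
                                                           
                                                           
                                                           
                                                           
                                                           
                                                           
                                                           
                                                           
                                                           
                                                           
                                                           
                                                           
                                                           
                                                           
                                                           
                                                           


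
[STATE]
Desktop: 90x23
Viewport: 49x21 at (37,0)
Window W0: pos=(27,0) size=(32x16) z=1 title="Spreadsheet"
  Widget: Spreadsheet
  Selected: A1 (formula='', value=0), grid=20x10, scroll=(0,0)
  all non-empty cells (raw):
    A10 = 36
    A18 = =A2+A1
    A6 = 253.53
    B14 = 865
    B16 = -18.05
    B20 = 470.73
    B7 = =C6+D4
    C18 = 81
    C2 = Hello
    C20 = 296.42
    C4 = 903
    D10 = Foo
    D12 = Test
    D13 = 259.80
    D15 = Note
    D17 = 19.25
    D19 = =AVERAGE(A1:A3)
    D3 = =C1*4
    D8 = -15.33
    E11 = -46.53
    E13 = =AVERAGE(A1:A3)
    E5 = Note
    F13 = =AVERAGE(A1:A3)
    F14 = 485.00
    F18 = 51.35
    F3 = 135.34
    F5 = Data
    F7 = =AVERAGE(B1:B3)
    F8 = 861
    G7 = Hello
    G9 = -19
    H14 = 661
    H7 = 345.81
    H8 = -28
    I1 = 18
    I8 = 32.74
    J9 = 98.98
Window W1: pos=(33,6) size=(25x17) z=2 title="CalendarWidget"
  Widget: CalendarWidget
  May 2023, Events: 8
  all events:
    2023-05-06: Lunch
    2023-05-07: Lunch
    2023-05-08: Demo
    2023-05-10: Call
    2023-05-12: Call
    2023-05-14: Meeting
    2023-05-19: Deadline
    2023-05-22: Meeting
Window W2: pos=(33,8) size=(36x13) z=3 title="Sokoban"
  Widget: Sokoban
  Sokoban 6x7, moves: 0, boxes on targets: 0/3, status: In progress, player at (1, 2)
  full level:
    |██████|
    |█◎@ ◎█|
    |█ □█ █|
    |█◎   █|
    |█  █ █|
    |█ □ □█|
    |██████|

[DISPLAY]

━━━━━━━━━━━━━━━━━━━━━┓                           
eet                  ┃                           
─────────────────────┨                           
                     ┃                           
      B       C      ┃                           
---------------------┃                           
━━━━━━━━━━━━━━━━━━━━┓┃                           
lendarWidget        ┃┃                           
━━━━━━━━━━━━━━━━━━━━━━━━━━━━━━━┓                 
koban                          ┃                 
───────────────────────────────┨                 
███                            ┃                 
 ◎█                            ┃                 
█ █                            ┃                 
  █                            ┃                 
█ █                            ┃                 
 □█                            ┃                 
███                            ┃                 
es: 0  0/3                     ┃                 
                               ┃                 
━━━━━━━━━━━━━━━━━━━━━━━━━━━━━━━┛                 


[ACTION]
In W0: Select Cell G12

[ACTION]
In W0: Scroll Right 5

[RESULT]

━━━━━━━━━━━━━━━━━━━━━┓                           
eet                  ┃                           
─────────────────────┨                           
                     ┃                           
      G       H      ┃                           
---------------------┃                           
━━━━━━━━━━━━━━━━━━━━┓┃                           
lendarWidget        ┃┃                           
━━━━━━━━━━━━━━━━━━━━━━━━━━━━━━━┓                 
koban                          ┃                 
───────────────────────────────┨                 
███                            ┃                 
 ◎█                            ┃                 
█ █                            ┃                 
  █                            ┃                 
█ █                            ┃                 
 □█                            ┃                 
███                            ┃                 
es: 0  0/3                     ┃                 
                               ┃                 
━━━━━━━━━━━━━━━━━━━━━━━━━━━━━━━┛                 


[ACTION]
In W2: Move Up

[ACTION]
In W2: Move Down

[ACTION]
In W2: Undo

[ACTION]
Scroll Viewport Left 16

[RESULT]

      ┏━━━━━━━━━━━━━━━━━━━━━━━━━━━━━━┓           
      ┃ Spreadsheet                  ┃           
      ┠──────────────────────────────┨           
      ┃G12:                          ┃           
      ┃       F       G       H      ┃           
      ┃------------------------------┃           
      ┃  1  ┏━━━━━━━━━━━━━━━━━━━━━━━┓┃           
      ┃  2  ┃ CalendarWidget        ┃┃           
      ┃  3  ┏━━━━━━━━━━━━━━━━━━━━━━━━━━━━━━━━━━┓ 
      ┃  4  ┃ Sokoban                          ┃ 
      ┃  5 D┠──────────────────────────────────┨ 
      ┃  6  ┃██████                            ┃ 
      ┃  7  ┃█◎@ ◎█                            ┃ 
      ┃  8  ┃█ □█ █                            ┃ 
      ┃  9  ┃█◎   █                            ┃ 
      ┗━━━━━┃█  █ █                            ┃ 
            ┃█ □ □█                            ┃ 
            ┃██████                            ┃ 
            ┃Moves: 0  0/3                     ┃ 
            ┃                                  ┃ 
            ┗━━━━━━━━━━━━━━━━━━━━━━━━━━━━━━━━━━┛ 


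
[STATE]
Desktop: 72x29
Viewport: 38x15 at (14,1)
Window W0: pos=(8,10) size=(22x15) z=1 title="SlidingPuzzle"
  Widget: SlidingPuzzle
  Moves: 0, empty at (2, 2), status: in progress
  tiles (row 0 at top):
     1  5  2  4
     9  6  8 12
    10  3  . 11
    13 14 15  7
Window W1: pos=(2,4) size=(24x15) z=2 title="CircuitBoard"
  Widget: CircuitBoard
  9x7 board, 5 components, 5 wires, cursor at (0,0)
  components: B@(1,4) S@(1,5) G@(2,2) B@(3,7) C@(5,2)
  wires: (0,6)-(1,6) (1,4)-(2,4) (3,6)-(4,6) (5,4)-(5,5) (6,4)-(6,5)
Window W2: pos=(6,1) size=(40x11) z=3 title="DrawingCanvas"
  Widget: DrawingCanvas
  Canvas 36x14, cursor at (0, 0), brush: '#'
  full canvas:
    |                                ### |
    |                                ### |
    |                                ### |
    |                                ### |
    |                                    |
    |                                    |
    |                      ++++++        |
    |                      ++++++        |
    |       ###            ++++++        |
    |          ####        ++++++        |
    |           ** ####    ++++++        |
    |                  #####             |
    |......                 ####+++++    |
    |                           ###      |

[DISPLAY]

━━━━━━━━━━━━━━━━━━━━━━━━━━━━━━━┓      
gCanvas                        ┃      
───────────────────────────────┨      
                         ###   ┃      
                         ###   ┃      
                         ###   ┃      
                         ###   ┃      
                               ┃      
                               ┃      
               ++++++          ┃      
━━━━━━━━━━━━━━━━━━━━━━━━━━━━━━━┛      
 G       · ┃───┨                      
           ┃───┃                      
           ┃ 4 ┃                      
           ┃───┃                      


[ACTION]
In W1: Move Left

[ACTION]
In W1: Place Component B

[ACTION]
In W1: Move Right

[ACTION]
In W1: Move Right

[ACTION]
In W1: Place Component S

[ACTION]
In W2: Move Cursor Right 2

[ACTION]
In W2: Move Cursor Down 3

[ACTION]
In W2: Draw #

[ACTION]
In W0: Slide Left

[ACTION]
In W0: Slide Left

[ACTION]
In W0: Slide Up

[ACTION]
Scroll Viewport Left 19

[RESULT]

      ┏━━━━━━━━━━━━━━━━━━━━━━━━━━━━━━━
      ┃ DrawingCanvas                 
      ┠───────────────────────────────
  ┏━━━┃                               
  ┃ Ci┃                               
  ┠───┃                               
  ┃   ┃  #                            
  ┃0  ┃                               
  ┃   ┃                               
  ┃1  ┃                      ++++++   
  ┃   ┗━━━━━━━━━━━━━━━━━━━━━━━━━━━━━━━
  ┃2           G       · ┃───┨        
  ┃                      ┃───┃        
  ┃3                     ┃ 4 ┃        
  ┃                      ┃───┃        


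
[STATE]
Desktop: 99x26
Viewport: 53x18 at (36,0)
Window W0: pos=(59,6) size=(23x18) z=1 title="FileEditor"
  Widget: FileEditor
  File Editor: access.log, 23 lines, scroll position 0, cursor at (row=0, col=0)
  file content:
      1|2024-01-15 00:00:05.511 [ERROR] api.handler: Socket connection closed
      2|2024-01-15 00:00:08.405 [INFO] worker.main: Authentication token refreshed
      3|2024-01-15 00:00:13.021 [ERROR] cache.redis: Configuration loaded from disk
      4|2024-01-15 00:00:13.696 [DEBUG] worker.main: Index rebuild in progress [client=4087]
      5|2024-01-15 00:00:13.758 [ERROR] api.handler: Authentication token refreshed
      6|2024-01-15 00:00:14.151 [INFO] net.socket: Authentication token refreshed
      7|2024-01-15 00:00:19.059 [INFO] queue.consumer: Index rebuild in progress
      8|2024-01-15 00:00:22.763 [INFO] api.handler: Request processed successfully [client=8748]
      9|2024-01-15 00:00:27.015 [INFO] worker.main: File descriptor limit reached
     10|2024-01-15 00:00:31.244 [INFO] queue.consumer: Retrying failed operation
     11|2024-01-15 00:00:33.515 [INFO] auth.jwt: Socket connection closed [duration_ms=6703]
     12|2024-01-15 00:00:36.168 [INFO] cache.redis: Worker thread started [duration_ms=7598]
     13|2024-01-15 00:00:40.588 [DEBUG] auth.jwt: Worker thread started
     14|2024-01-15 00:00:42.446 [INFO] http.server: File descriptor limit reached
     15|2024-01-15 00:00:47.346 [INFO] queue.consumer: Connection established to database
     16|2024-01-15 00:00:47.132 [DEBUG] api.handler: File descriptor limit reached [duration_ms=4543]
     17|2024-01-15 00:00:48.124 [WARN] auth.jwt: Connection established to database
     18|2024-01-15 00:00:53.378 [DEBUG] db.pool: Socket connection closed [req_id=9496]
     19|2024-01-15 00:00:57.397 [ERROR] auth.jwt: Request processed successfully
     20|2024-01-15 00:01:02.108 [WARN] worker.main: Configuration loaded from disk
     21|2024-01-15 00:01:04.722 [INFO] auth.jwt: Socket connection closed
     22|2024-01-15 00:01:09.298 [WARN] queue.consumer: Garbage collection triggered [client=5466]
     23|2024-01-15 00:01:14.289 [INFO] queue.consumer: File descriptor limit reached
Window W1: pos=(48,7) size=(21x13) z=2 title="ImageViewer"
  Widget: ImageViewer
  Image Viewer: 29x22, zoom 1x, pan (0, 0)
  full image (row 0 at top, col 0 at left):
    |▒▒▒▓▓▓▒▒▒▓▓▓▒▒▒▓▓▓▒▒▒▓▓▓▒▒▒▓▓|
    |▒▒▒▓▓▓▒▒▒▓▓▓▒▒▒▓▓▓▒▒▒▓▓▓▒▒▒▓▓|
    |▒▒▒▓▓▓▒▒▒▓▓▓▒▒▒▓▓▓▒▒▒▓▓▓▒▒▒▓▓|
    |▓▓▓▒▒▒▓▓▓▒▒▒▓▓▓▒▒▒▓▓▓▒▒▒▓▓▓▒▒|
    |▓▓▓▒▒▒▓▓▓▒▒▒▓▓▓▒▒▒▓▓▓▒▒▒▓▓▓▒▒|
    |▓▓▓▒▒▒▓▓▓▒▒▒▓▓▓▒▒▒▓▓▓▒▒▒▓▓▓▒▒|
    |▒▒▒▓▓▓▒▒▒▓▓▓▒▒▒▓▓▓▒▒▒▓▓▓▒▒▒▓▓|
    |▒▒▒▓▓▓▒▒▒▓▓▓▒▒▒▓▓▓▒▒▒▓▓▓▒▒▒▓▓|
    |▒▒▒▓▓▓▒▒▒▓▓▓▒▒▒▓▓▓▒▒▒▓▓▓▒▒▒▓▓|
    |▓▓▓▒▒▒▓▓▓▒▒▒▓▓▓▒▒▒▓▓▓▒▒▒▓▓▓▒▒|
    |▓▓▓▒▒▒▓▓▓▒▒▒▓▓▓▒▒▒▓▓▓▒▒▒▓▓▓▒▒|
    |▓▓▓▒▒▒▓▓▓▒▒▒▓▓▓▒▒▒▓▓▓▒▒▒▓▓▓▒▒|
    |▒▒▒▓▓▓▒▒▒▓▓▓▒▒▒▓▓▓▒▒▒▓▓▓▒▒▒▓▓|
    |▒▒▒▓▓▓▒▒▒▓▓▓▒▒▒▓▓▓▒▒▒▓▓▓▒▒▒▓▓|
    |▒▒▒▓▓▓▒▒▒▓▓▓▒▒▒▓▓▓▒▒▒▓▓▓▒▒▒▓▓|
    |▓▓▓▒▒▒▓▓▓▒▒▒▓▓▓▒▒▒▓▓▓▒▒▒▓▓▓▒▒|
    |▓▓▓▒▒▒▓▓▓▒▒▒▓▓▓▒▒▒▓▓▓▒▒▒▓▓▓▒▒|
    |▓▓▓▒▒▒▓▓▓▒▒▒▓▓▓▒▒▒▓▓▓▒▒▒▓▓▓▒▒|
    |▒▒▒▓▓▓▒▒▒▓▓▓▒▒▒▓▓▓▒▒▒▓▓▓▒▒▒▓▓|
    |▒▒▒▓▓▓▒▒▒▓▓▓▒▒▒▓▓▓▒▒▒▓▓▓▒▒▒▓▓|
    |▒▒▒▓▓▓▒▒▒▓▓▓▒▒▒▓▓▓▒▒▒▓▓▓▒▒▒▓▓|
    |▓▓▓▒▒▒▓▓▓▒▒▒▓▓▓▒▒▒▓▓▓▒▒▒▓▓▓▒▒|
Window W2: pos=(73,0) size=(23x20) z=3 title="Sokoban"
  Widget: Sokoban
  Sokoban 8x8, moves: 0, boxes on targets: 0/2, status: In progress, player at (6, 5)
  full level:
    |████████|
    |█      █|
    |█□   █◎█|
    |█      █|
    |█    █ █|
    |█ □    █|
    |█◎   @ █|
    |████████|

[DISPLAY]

                                     ┏━━━━━━━━━━━━━━━
                                     ┃ Sokoban       
                                     ┠───────────────
                                     ┃████████       
                                     ┃█      █       
                                     ┃█□   █◎█       
                       ┏━━━━━━━━━━━━━┃█      █       
            ┏━━━━━━━━━━━━━━━━━━━┓or  ┃█    █ █       
            ┃ ImageViewer       ┃────┃█ □    █       
            ┠───────────────────┨5 00┃█◎   @ █       
            ┃▒▒▒▓▓▓▒▒▒▓▓▓▒▒▒▓▓▓▒┃5 00┃████████       
            ┃▒▒▒▓▓▓▒▒▒▓▓▓▒▒▒▓▓▓▒┃5 00┃Moves: 0  0/2  
            ┃▒▒▒▓▓▓▒▒▒▓▓▓▒▒▒▓▓▓▒┃5 00┃               
            ┃▓▓▓▒▒▒▓▓▓▒▒▒▓▓▓▒▒▒▓┃5 00┃               
            ┃▓▓▓▒▒▒▓▓▓▒▒▒▓▓▓▒▒▒▓┃5 00┃               
            ┃▓▓▓▒▒▒▓▓▓▒▒▒▓▓▓▒▒▒▓┃5 00┃               
            ┃▒▒▒▓▓▓▒▒▒▓▓▓▒▒▒▓▓▓▒┃5 00┃               
            ┃▒▒▒▓▓▓▒▒▒▓▓▓▒▒▒▓▓▓▒┃5 00┃               


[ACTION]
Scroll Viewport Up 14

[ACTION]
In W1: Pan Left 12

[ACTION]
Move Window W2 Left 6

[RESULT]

                               ┏━━━━━━━━━━━━━━━━━━━━━
                               ┃ Sokoban             
                               ┠─────────────────────
                               ┃████████             
                               ┃█      █             
                               ┃█□   █◎█             
                       ┏━━━━━━━┃█      █             
            ┏━━━━━━━━━━━━━━━━━━┃█    █ █             
            ┃ ImageViewer      ┃█ □    █             
            ┠──────────────────┃█◎   @ █             
            ┃▒▒▒▓▓▓▒▒▒▓▓▓▒▒▒▓▓▓┃████████             
            ┃▒▒▒▓▓▓▒▒▒▓▓▓▒▒▒▓▓▓┃Moves: 0  0/2        
            ┃▒▒▒▓▓▓▒▒▒▓▓▓▒▒▒▓▓▓┃                     
            ┃▓▓▓▒▒▒▓▓▓▒▒▒▓▓▓▒▒▒┃                     
            ┃▓▓▓▒▒▒▓▓▓▒▒▒▓▓▓▒▒▒┃                     
            ┃▓▓▓▒▒▒▓▓▓▒▒▒▓▓▓▒▒▒┃                     
            ┃▒▒▒▓▓▓▒▒▒▓▓▓▒▒▒▓▓▓┃                     
            ┃▒▒▒▓▓▓▒▒▒▓▓▓▒▒▒▓▓▓┃                     
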